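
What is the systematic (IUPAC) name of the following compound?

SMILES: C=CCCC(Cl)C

The longest carbon chain that includes the multiple bond has 6 carbons, so the parent hydride is hexane.
There is one C=C double bond, indicated by the ending -ene.
Number the chain so that numbering from this end puts the double bond at C-1 rather than C-5.
With this numbering: the double bond between C-1 and C-2; a chloro group at C-5.
Putting it together: 5-chlorohex-1-ene.

5-chlorohex-1-ene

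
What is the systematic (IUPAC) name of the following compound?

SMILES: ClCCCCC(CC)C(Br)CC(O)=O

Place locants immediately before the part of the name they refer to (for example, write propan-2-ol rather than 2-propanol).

The longest chain bearing the –COOH group is 8 carbons long (octane).
A carboxylic acid (terminal –COOH) is the principal characteristic group, giving the suffix -oic acid.
Choose the numbering such that the carboxylic acid carbon is C-1 by definition.
With this numbering: a bromo group at C-3; a chloro group at C-8; an ethyl group at C-4.
Substituent prefixes are cited in alphabetical order (multiplying prefixes like di-/tri- are ignored for ordering).
The name is 3-bromo-8-chloro-4-ethyloctanoic acid.

3-bromo-8-chloro-4-ethyloctanoic acid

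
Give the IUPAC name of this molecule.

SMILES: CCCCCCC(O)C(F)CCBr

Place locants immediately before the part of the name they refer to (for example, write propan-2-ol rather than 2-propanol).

1-bromo-3-fluorodecan-4-ol

The longest chain bearing the –OH group is 10 carbons long (decane).
The principal characteristic group is an alcohol (–OH), named with the suffix -ol.
Choose the numbering such that numbering from this end puts the hydroxyl group at C-4 rather than C-7.
That gives the hydroxyl at C-4; a bromo group at C-1; a fluoro group at C-3.
Substituent prefixes are cited in alphabetical order (multiplying prefixes like di-/tri- are ignored for ordering).
Assembling the pieces gives 1-bromo-3-fluorodecan-4-ol.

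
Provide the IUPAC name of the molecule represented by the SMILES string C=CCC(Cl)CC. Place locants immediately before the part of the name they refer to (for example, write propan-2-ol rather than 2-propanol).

The longest chain bearing the multiple bond is 6 carbons long (hexane).
A C=C double bond in the chain gives the infix -ene-.
The numbering direction is chosen so that numbering from this end puts the double bond at C-1 rather than C-5.
This places the double bond between C-1 and C-2; a chloro group at C-4.
Assembling the pieces gives 4-chlorohex-1-ene.

4-chlorohex-1-ene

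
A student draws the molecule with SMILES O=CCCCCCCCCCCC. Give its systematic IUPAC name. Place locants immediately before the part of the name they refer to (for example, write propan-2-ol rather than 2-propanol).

dodecanal

Counting along the main chain through the –CHO group gives 12 carbons: the parent is dodecane.
The principal characteristic group is an aldehyde (terminal –CHO), named with the suffix -al.
Number the chain so that the aldehyde carbon is C-1 by definition.
Assembling the pieces gives dodecanal.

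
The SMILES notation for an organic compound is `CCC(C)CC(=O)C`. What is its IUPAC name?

4-methylhexan-2-one

Counting along the main chain through the carbonyl gives 6 carbons: the parent is hexane.
The principal characteristic group is a ketone (C=O on an internal carbon), named with the suffix -one.
Number the chain so that numbering from this end puts the carbonyl group at C-2 rather than C-5.
This places the carbonyl at C-2; a methyl group at C-4.
The name is 4-methylhexan-2-one.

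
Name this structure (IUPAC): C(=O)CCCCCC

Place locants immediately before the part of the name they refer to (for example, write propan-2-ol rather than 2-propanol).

heptanal

The longest chain bearing the –CHO group is 7 carbons long (heptane).
An aldehyde (terminal –CHO) is the principal characteristic group, giving the suffix -al.
Number the chain so that the aldehyde carbon is C-1 by definition.
Assembling the pieces gives heptanal.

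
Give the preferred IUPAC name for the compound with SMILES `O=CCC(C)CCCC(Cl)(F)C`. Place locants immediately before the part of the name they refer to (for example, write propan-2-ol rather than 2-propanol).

7-chloro-7-fluoro-3-methyloctanal

The longest carbon chain that includes the –CHO group has 8 carbons, so the parent hydride is octane.
An aldehyde (terminal –CHO) is the principal characteristic group, giving the suffix -al.
Choose the numbering such that the aldehyde carbon is C-1 by definition.
This places a chloro group at C-7; a fluoro group at C-7; a methyl group at C-3.
Substituent prefixes are cited in alphabetical order (multiplying prefixes like di-/tri- are ignored for ordering).
Assembling the pieces gives 7-chloro-7-fluoro-3-methyloctanal.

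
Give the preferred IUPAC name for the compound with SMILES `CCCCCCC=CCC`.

dec-3-ene

Counting along the main chain through the multiple bond gives 10 carbons: the parent is decane.
A C=C double bond in the chain gives the infix -ene-.
Choose the numbering such that numbering from this end puts the double bond at C-3 rather than C-7.
This places the double bond between C-3 and C-4.
Putting it together: dec-3-ene.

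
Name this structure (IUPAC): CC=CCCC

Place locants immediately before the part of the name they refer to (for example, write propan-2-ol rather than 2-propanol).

hex-2-ene

Counting along the main chain through the multiple bond gives 6 carbons: the parent is hexane.
The chain contains a C=C double bond, so the unsaturation ending is -ene.
The numbering direction is chosen so that numbering from this end puts the double bond at C-2 rather than C-4.
With this numbering: the double bond between C-2 and C-3.
Putting it together: hex-2-ene.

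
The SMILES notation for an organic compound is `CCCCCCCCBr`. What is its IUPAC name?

The parent chain contains 8 carbons (octane).
Choose the numbering such that the substituent locant set {1} is lower than {8} at the first point of difference.
With this numbering: a bromo group at C-1.
Putting it together: 1-bromooctane.

1-bromooctane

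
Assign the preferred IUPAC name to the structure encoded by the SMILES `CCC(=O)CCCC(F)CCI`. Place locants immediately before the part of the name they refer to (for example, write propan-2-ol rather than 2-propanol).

The longest carbon chain that includes the carbonyl has 9 carbons, so the parent hydride is nonane.
A ketone (C=O on an internal carbon) is the principal characteristic group, giving the suffix -one.
Choose the numbering such that numbering from this end puts the carbonyl group at C-3 rather than C-7.
This places the carbonyl at C-3; a fluoro group at C-7; an iodo group at C-9.
Substituent prefixes are cited in alphabetical order (multiplying prefixes like di-/tri- are ignored for ordering).
Putting it together: 7-fluoro-9-iodononan-3-one.

7-fluoro-9-iodononan-3-one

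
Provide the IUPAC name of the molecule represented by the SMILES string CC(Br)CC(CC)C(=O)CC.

6-bromo-4-ethylheptan-3-one

Counting along the main chain through the carbonyl gives 7 carbons: the parent is heptane.
The principal characteristic group is a ketone (C=O on an internal carbon), named with the suffix -one.
The numbering direction is chosen so that numbering from this end puts the carbonyl group at C-3 rather than C-5.
This places the carbonyl at C-3; a bromo group at C-6; an ethyl group at C-4.
Substituent prefixes are cited in alphabetical order (multiplying prefixes like di-/tri- are ignored for ordering).
Assembling the pieces gives 6-bromo-4-ethylheptan-3-one.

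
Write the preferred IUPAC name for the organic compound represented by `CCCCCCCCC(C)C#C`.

The longest carbon chain that includes the multiple bond has 11 carbons, so the parent hydride is undecane.
There is one C≡C triple bond, indicated by the ending -yne.
Number the chain so that numbering from this end puts the triple bond at C-1 rather than C-10.
With this numbering: the triple bond between C-1 and C-2; a methyl group at C-3.
Putting it together: 3-methylundec-1-yne.

3-methylundec-1-yne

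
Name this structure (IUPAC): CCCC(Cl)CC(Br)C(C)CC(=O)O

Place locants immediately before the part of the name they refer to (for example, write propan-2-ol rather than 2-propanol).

The longest chain bearing the –COOH group is 9 carbons long (nonane).
A carboxylic acid (terminal –COOH) is the principal characteristic group, giving the suffix -oic acid.
Number the chain so that the carboxylic acid carbon is C-1 by definition.
That gives a bromo group at C-4; a chloro group at C-6; a methyl group at C-3.
Prefixes are listed alphabetically: bromo, chloro, methyl.
Putting it together: 4-bromo-6-chloro-3-methylnonanoic acid.

4-bromo-6-chloro-3-methylnonanoic acid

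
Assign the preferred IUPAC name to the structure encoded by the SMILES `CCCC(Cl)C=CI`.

3-chloro-1-iodohex-1-ene

The longest carbon chain that includes the multiple bond has 6 carbons, so the parent hydride is hexane.
A C=C double bond in the chain gives the infix -ene-.
Choose the numbering such that numbering from this end puts the double bond at C-1 rather than C-5.
With this numbering: the double bond between C-1 and C-2; a chloro group at C-3; an iodo group at C-1.
Prefixes are listed alphabetically: chloro, iodo.
Assembling the pieces gives 3-chloro-1-iodohex-1-ene.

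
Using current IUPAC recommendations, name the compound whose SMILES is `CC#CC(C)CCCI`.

The longest chain bearing the multiple bond is 7 carbons long (heptane).
A C≡C triple bond in the chain gives the infix -yne-.
Choose the numbering such that numbering from this end puts the triple bond at C-2 rather than C-5.
With this numbering: the triple bond between C-2 and C-3; an iodo group at C-7; a methyl group at C-4.
Substituent prefixes are cited in alphabetical order (multiplying prefixes like di-/tri- are ignored for ordering).
Assembling the pieces gives 7-iodo-4-methylhept-2-yne.

7-iodo-4-methylhept-2-yne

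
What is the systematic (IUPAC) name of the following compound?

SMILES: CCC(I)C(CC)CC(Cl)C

The longest continuous carbon chain has 7 atoms, so the parent hydride is heptane.
Choose the numbering such that the substituent locant set {2,4,5} is lower than {3,4,6} at the first point of difference.
This places a chloro group at C-2; an ethyl group at C-4; an iodo group at C-5.
Substituent prefixes are cited in alphabetical order (multiplying prefixes like di-/tri- are ignored for ordering).
Assembling the pieces gives 2-chloro-4-ethyl-5-iodoheptane.

2-chloro-4-ethyl-5-iodoheptane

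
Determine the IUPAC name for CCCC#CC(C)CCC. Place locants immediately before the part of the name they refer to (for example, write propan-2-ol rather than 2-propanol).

The longest chain bearing the multiple bond is 9 carbons long (nonane).
There is one C≡C triple bond, indicated by the ending -yne.
Number the chain so that numbering from this end puts the triple bond at C-4 rather than C-5.
That gives the triple bond between C-4 and C-5; a methyl group at C-6.
Assembling the pieces gives 6-methylnon-4-yne.

6-methylnon-4-yne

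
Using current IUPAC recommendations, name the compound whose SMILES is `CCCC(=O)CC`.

hexan-3-one

Counting along the main chain through the carbonyl gives 6 carbons: the parent is hexane.
The principal characteristic group is a ketone (C=O on an internal carbon), named with the suffix -one.
The numbering direction is chosen so that numbering from this end puts the carbonyl group at C-3 rather than C-4.
With this numbering: the carbonyl at C-3.
Assembling the pieces gives hexan-3-one.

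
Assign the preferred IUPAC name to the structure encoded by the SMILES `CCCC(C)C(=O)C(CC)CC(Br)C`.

The longest chain bearing the carbonyl is 9 carbons long (nonane).
A ketone (C=O on an internal carbon) is the principal characteristic group, giving the suffix -one.
Choose the numbering such that the substituent locant set {2,4,6} is lower than {4,6,8} at the first point of difference.
With this numbering: the carbonyl at C-5; a bromo group at C-2; an ethyl group at C-4; a methyl group at C-6.
Prefixes are listed alphabetically: bromo, ethyl, methyl.
The name is 2-bromo-4-ethyl-6-methylnonan-5-one.

2-bromo-4-ethyl-6-methylnonan-5-one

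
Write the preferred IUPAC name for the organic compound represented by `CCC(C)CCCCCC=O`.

7-methylnonanal

Counting along the main chain through the –CHO group gives 9 carbons: the parent is nonane.
An aldehyde (terminal –CHO) is the principal characteristic group, giving the suffix -al.
The numbering direction is chosen so that the aldehyde carbon is C-1 by definition.
This places a methyl group at C-7.
The name is 7-methylnonanal.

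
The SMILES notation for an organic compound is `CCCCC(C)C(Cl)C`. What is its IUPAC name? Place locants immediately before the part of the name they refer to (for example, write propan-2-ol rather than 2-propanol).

The parent chain contains 7 carbons (heptane).
Choose the numbering such that the substituent locant set {2,3} is lower than {5,6} at the first point of difference.
With this numbering: a chloro group at C-2; a methyl group at C-3.
The substituents are ordered alphabetically, ignoring any di-/tri- multipliers.
Putting it together: 2-chloro-3-methylheptane.

2-chloro-3-methylheptane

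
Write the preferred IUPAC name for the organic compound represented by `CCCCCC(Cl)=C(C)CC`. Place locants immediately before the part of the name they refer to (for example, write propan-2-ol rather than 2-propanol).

The longest carbon chain that includes the multiple bond has 9 carbons, so the parent hydride is nonane.
There is one C=C double bond, indicated by the ending -ene.
The numbering direction is chosen so that numbering from this end puts the double bond at C-3 rather than C-6.
With this numbering: the double bond between C-3 and C-4; a chloro group at C-4; a methyl group at C-3.
The substituents are ordered alphabetically, ignoring any di-/tri- multipliers.
The name is 4-chloro-3-methylnon-3-ene.

4-chloro-3-methylnon-3-ene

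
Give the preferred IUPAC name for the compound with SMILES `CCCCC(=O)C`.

The longest chain bearing the carbonyl is 6 carbons long (hexane).
The principal characteristic group is a ketone (C=O on an internal carbon), named with the suffix -one.
The numbering direction is chosen so that numbering from this end puts the carbonyl group at C-2 rather than C-5.
This places the carbonyl at C-2.
Putting it together: hexan-2-one.

hexan-2-one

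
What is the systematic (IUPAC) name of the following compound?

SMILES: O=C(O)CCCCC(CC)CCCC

6-ethyldecanoic acid

Counting along the main chain through the –COOH group gives 10 carbons: the parent is decane.
A carboxylic acid (terminal –COOH) is the principal characteristic group, giving the suffix -oic acid.
Choose the numbering such that the carboxylic acid carbon is C-1 by definition.
That gives an ethyl group at C-6.
The name is 6-ethyldecanoic acid.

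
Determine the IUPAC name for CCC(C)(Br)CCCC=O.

5-bromo-5-methylheptanal

The longest chain bearing the –CHO group is 7 carbons long (heptane).
The highest-priority functional group is an aldehyde (terminal –CHO), so the name ends in -al.
Number the chain so that the aldehyde carbon is C-1 by definition.
With this numbering: a bromo group at C-5; a methyl group at C-5.
Prefixes are listed alphabetically: bromo, methyl.
Assembling the pieces gives 5-bromo-5-methylheptanal.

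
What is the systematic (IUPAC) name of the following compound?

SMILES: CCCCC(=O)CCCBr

The longest chain bearing the carbonyl is 8 carbons long (octane).
A ketone (C=O on an internal carbon) is the principal characteristic group, giving the suffix -one.
Number the chain so that numbering from this end puts the carbonyl group at C-4 rather than C-5.
This places the carbonyl at C-4; a bromo group at C-1.
Assembling the pieces gives 1-bromooctan-4-one.

1-bromooctan-4-one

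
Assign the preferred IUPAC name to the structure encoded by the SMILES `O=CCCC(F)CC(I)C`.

The longest chain bearing the –CHO group is 7 carbons long (heptane).
An aldehyde (terminal –CHO) is the principal characteristic group, giving the suffix -al.
The numbering direction is chosen so that the aldehyde carbon is C-1 by definition.
That gives a fluoro group at C-4; an iodo group at C-6.
Prefixes are listed alphabetically: fluoro, iodo.
Assembling the pieces gives 4-fluoro-6-iodoheptanal.

4-fluoro-6-iodoheptanal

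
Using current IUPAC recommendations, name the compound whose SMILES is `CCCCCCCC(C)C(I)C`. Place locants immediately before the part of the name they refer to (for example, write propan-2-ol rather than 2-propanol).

2-iodo-3-methyldecane

The longest carbon chain is 10 atoms: the parent is decane.
Number the chain so that the substituent locant set {2,3} is lower than {8,9} at the first point of difference.
That gives an iodo group at C-2; a methyl group at C-3.
The substituents are ordered alphabetically, ignoring any di-/tri- multipliers.
The name is 2-iodo-3-methyldecane.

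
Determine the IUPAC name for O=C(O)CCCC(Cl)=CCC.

Counting along the main chain through the –COOH group and the multiple bond gives 8 carbons: the parent is octane.
A carboxylic acid (terminal –COOH) is the principal characteristic group, giving the suffix -oic acid.
A C=C double bond in the chain gives the infix -ene-.
Number the chain so that the carboxylic acid carbon is C-1 by definition.
This places the double bond between C-5 and C-6; a chloro group at C-5.
The name is 5-chlorooct-5-enoic acid.

5-chlorooct-5-enoic acid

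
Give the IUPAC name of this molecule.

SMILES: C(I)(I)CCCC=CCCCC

The longest carbon chain that includes the multiple bond has 10 carbons, so the parent hydride is decane.
There is one C=C double bond, indicated by the ending -ene.
Number the chain so that the substituent locant set {1,1} is lower than {10,10} at the first point of difference.
With this numbering: the double bond between C-5 and C-6; two iodo groups at C-1.
The name is 1,1-diiododec-5-ene.

1,1-diiododec-5-ene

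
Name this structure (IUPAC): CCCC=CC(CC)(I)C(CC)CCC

The longest carbon chain that includes the multiple bond has 10 carbons, so the parent hydride is decane.
A C=C double bond in the chain gives the infix -ene-.
Number the chain so that numbering from this end puts the double bond at C-4 rather than C-6.
That gives the double bond between C-4 and C-5; ethyl groups at C-6 and C-7; an iodo group at C-6.
The substituents are ordered alphabetically, ignoring any di-/tri- multipliers.
The name is 6,7-diethyl-6-iododec-4-ene.

6,7-diethyl-6-iododec-4-ene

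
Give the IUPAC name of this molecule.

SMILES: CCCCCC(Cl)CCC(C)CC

6-chloro-3-methylundecane

The parent chain contains 11 carbons (undecane).
Number the chain so that the substituent locant set {3,6} is lower than {6,9} at the first point of difference.
With this numbering: a chloro group at C-6; a methyl group at C-3.
Substituent prefixes are cited in alphabetical order (multiplying prefixes like di-/tri- are ignored for ordering).
Assembling the pieces gives 6-chloro-3-methylundecane.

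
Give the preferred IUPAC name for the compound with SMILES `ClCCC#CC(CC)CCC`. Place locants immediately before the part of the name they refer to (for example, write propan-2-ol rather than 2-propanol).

1-chloro-5-ethyloct-3-yne

The longest chain bearing the multiple bond is 8 carbons long (octane).
There is one C≡C triple bond, indicated by the ending -yne.
The numbering direction is chosen so that numbering from this end puts the triple bond at C-3 rather than C-5.
With this numbering: the triple bond between C-3 and C-4; a chloro group at C-1; an ethyl group at C-5.
Substituent prefixes are cited in alphabetical order (multiplying prefixes like di-/tri- are ignored for ordering).
Putting it together: 1-chloro-5-ethyloct-3-yne.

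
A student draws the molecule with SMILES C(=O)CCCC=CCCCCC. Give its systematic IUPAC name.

undec-5-enal

Counting along the main chain through the –CHO group and the multiple bond gives 11 carbons: the parent is undecane.
An aldehyde (terminal –CHO) is the principal characteristic group, giving the suffix -al.
There is one C=C double bond, indicated by the ending -ene.
Number the chain so that the aldehyde carbon is C-1 by definition.
With this numbering: the double bond between C-5 and C-6.
Putting it together: undec-5-enal.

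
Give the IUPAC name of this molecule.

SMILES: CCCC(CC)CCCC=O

5-ethyloctanal

Counting along the main chain through the –CHO group gives 8 carbons: the parent is octane.
An aldehyde (terminal –CHO) is the principal characteristic group, giving the suffix -al.
Number the chain so that the aldehyde carbon is C-1 by definition.
This places an ethyl group at C-5.
Putting it together: 5-ethyloctanal.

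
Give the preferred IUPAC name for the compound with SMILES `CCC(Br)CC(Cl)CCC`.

The longest continuous carbon chain has 8 atoms, so the parent hydride is octane.
The numbering direction is chosen so that the substituent locant set {3,5} is lower than {4,6} at the first point of difference.
That gives a bromo group at C-3; a chloro group at C-5.
The substituents are ordered alphabetically, ignoring any di-/tri- multipliers.
Putting it together: 3-bromo-5-chlorooctane.

3-bromo-5-chlorooctane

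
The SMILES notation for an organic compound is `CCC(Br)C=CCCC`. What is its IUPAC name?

Counting along the main chain through the multiple bond gives 8 carbons: the parent is octane.
The chain contains a C=C double bond, so the unsaturation ending is -ene.
Number the chain so that the substituent locant set {3} is lower than {6} at the first point of difference.
That gives the double bond between C-4 and C-5; a bromo group at C-3.
Putting it together: 3-bromooct-4-ene.

3-bromooct-4-ene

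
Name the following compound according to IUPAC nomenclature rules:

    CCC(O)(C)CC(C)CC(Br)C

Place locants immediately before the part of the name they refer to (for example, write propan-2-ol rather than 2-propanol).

The longest chain bearing the –OH group is 8 carbons long (octane).
An alcohol (–OH) is the principal characteristic group, giving the suffix -ol.
Number the chain so that numbering from this end puts the hydroxyl group at C-3 rather than C-6.
With this numbering: the hydroxyl at C-3; a bromo group at C-7; methyl groups at C-3 and C-5.
The substituents are ordered alphabetically, ignoring any di-/tri- multipliers.
Putting it together: 7-bromo-3,5-dimethyloctan-3-ol.

7-bromo-3,5-dimethyloctan-3-ol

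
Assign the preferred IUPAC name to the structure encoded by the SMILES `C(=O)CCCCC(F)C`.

6-fluoroheptanal

The longest carbon chain that includes the –CHO group has 7 carbons, so the parent hydride is heptane.
The highest-priority functional group is an aldehyde (terminal –CHO), so the name ends in -al.
Choose the numbering such that the aldehyde carbon is C-1 by definition.
That gives a fluoro group at C-6.
Assembling the pieces gives 6-fluoroheptanal.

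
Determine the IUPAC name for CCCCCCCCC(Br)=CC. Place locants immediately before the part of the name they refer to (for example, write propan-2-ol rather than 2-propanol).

The longest carbon chain that includes the multiple bond has 11 carbons, so the parent hydride is undecane.
A C=C double bond in the chain gives the infix -ene-.
The numbering direction is chosen so that numbering from this end puts the double bond at C-2 rather than C-9.
That gives the double bond between C-2 and C-3; a bromo group at C-3.
Putting it together: 3-bromoundec-2-ene.

3-bromoundec-2-ene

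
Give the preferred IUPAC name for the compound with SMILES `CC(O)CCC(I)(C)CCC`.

5-iodo-5-methyloctan-2-ol

The longest chain bearing the –OH group is 8 carbons long (octane).
An alcohol (–OH) is the principal characteristic group, giving the suffix -ol.
Choose the numbering such that numbering from this end puts the hydroxyl group at C-2 rather than C-7.
That gives the hydroxyl at C-2; an iodo group at C-5; a methyl group at C-5.
Prefixes are listed alphabetically: iodo, methyl.
Assembling the pieces gives 5-iodo-5-methyloctan-2-ol.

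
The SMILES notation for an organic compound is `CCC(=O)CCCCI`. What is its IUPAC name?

The longest chain bearing the carbonyl is 7 carbons long (heptane).
The principal characteristic group is a ketone (C=O on an internal carbon), named with the suffix -one.
Number the chain so that numbering from this end puts the carbonyl group at C-3 rather than C-5.
This places the carbonyl at C-3; an iodo group at C-7.
The name is 7-iodoheptan-3-one.

7-iodoheptan-3-one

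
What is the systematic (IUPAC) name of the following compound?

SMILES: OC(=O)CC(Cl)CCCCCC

Counting along the main chain through the –COOH group gives 9 carbons: the parent is nonane.
The principal characteristic group is a carboxylic acid (terminal –COOH), named with the suffix -oic acid.
Choose the numbering such that the carboxylic acid carbon is C-1 by definition.
That gives a chloro group at C-3.
The name is 3-chlorononanoic acid.

3-chlorononanoic acid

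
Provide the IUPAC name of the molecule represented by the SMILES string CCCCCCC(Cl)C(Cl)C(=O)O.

The longest chain bearing the –COOH group is 9 carbons long (nonane).
The highest-priority functional group is a carboxylic acid (terminal –COOH), so the name ends in -oic acid.
Choose the numbering such that the carboxylic acid carbon is C-1 by definition.
With this numbering: chloro groups at C-2 and C-3.
Putting it together: 2,3-dichlorononanoic acid.

2,3-dichlorononanoic acid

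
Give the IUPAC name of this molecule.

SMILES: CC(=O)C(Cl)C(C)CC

3-chloro-4-methylhexan-2-one

The longest carbon chain that includes the carbonyl has 6 carbons, so the parent hydride is hexane.
The highest-priority functional group is a ketone (C=O on an internal carbon), so the name ends in -one.
Choose the numbering such that numbering from this end puts the carbonyl group at C-2 rather than C-5.
That gives the carbonyl at C-2; a chloro group at C-3; a methyl group at C-4.
Substituent prefixes are cited in alphabetical order (multiplying prefixes like di-/tri- are ignored for ordering).
Putting it together: 3-chloro-4-methylhexan-2-one.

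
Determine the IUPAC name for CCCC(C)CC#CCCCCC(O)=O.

9-methyldodec-6-ynoic acid

The longest carbon chain that includes the –COOH group and the multiple bond has 12 carbons, so the parent hydride is dodecane.
The principal characteristic group is a carboxylic acid (terminal –COOH), named with the suffix -oic acid.
A C≡C triple bond in the chain gives the infix -yne-.
The numbering direction is chosen so that the carboxylic acid carbon is C-1 by definition.
That gives the triple bond between C-6 and C-7; a methyl group at C-9.
Assembling the pieces gives 9-methyldodec-6-ynoic acid.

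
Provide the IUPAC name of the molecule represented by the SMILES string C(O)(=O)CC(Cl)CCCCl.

Counting along the main chain through the –COOH group gives 6 carbons: the parent is hexane.
The highest-priority functional group is a carboxylic acid (terminal –COOH), so the name ends in -oic acid.
Choose the numbering such that the carboxylic acid carbon is C-1 by definition.
That gives chloro groups at C-3 and C-6.
Assembling the pieces gives 3,6-dichlorohexanoic acid.

3,6-dichlorohexanoic acid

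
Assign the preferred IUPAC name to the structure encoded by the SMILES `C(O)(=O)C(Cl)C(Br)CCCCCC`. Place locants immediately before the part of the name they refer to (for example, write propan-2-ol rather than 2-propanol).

3-bromo-2-chlorononanoic acid

The longest carbon chain that includes the –COOH group has 9 carbons, so the parent hydride is nonane.
A carboxylic acid (terminal –COOH) is the principal characteristic group, giving the suffix -oic acid.
Number the chain so that the carboxylic acid carbon is C-1 by definition.
With this numbering: a bromo group at C-3; a chloro group at C-2.
Prefixes are listed alphabetically: bromo, chloro.
The name is 3-bromo-2-chlorononanoic acid.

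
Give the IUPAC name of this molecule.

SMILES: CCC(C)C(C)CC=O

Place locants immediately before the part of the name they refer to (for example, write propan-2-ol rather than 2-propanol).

3,4-dimethylhexanal

Counting along the main chain through the –CHO group gives 6 carbons: the parent is hexane.
The principal characteristic group is an aldehyde (terminal –CHO), named with the suffix -al.
Choose the numbering such that the aldehyde carbon is C-1 by definition.
That gives methyl groups at C-3 and C-4.
Putting it together: 3,4-dimethylhexanal.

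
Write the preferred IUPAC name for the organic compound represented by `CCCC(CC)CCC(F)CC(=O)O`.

6-ethyl-3-fluorononanoic acid

The longest carbon chain that includes the –COOH group has 9 carbons, so the parent hydride is nonane.
The highest-priority functional group is a carboxylic acid (terminal –COOH), so the name ends in -oic acid.
Number the chain so that the carboxylic acid carbon is C-1 by definition.
That gives an ethyl group at C-6; a fluoro group at C-3.
The substituents are ordered alphabetically, ignoring any di-/tri- multipliers.
The name is 6-ethyl-3-fluorononanoic acid.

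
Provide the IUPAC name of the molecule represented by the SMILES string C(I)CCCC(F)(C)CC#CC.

The longest carbon chain that includes the multiple bond has 9 carbons, so the parent hydride is nonane.
There is one C≡C triple bond, indicated by the ending -yne.
Choose the numbering such that numbering from this end puts the triple bond at C-2 rather than C-7.
This places the triple bond between C-2 and C-3; a fluoro group at C-5; an iodo group at C-9; a methyl group at C-5.
The substituents are ordered alphabetically, ignoring any di-/tri- multipliers.
Assembling the pieces gives 5-fluoro-9-iodo-5-methylnon-2-yne.

5-fluoro-9-iodo-5-methylnon-2-yne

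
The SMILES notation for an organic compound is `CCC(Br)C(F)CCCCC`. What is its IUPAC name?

The longest continuous carbon chain has 9 atoms, so the parent hydride is nonane.
Choose the numbering such that the substituent locant set {3,4} is lower than {6,7} at the first point of difference.
This places a bromo group at C-3; a fluoro group at C-4.
Substituent prefixes are cited in alphabetical order (multiplying prefixes like di-/tri- are ignored for ordering).
Putting it together: 3-bromo-4-fluorononane.

3-bromo-4-fluorononane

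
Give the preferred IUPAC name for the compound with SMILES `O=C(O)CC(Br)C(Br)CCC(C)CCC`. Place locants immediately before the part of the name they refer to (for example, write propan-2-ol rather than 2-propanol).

3,4-dibromo-7-methyldecanoic acid

The longest carbon chain that includes the –COOH group has 10 carbons, so the parent hydride is decane.
A carboxylic acid (terminal –COOH) is the principal characteristic group, giving the suffix -oic acid.
Number the chain so that the carboxylic acid carbon is C-1 by definition.
With this numbering: bromo groups at C-3 and C-4; a methyl group at C-7.
Prefixes are listed alphabetically: bromo, methyl.
Putting it together: 3,4-dibromo-7-methyldecanoic acid.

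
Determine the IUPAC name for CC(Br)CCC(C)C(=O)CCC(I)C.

9-bromo-2-iodo-6-methyldecan-5-one

Counting along the main chain through the carbonyl gives 10 carbons: the parent is decane.
The principal characteristic group is a ketone (C=O on an internal carbon), named with the suffix -one.
Number the chain so that numbering from this end puts the carbonyl group at C-5 rather than C-6.
This places the carbonyl at C-5; a bromo group at C-9; an iodo group at C-2; a methyl group at C-6.
The substituents are ordered alphabetically, ignoring any di-/tri- multipliers.
The name is 9-bromo-2-iodo-6-methyldecan-5-one.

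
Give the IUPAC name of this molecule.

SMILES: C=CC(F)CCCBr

6-bromo-3-fluorohex-1-ene

Counting along the main chain through the multiple bond gives 6 carbons: the parent is hexane.
The chain contains a C=C double bond, so the unsaturation ending is -ene.
Choose the numbering such that numbering from this end puts the double bond at C-1 rather than C-5.
With this numbering: the double bond between C-1 and C-2; a bromo group at C-6; a fluoro group at C-3.
The substituents are ordered alphabetically, ignoring any di-/tri- multipliers.
The name is 6-bromo-3-fluorohex-1-ene.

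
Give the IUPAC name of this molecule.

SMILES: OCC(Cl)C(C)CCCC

The longest chain bearing the –OH group is 7 carbons long (heptane).
An alcohol (–OH) is the principal characteristic group, giving the suffix -ol.
Number the chain so that numbering from this end puts the hydroxyl group at C-1 rather than C-7.
That gives the hydroxyl at C-1; a chloro group at C-2; a methyl group at C-3.
Prefixes are listed alphabetically: chloro, methyl.
Putting it together: 2-chloro-3-methylheptan-1-ol.

2-chloro-3-methylheptan-1-ol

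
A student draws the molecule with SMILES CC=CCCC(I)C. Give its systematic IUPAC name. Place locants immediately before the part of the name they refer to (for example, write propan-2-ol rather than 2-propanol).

The longest carbon chain that includes the multiple bond has 7 carbons, so the parent hydride is heptane.
The chain contains a C=C double bond, so the unsaturation ending is -ene.
The numbering direction is chosen so that numbering from this end puts the double bond at C-2 rather than C-5.
This places the double bond between C-2 and C-3; an iodo group at C-6.
Assembling the pieces gives 6-iodohept-2-ene.

6-iodohept-2-ene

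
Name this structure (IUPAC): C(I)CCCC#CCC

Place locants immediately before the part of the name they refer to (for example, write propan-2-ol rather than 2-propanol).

The longest chain bearing the multiple bond is 8 carbons long (octane).
There is one C≡C triple bond, indicated by the ending -yne.
The numbering direction is chosen so that numbering from this end puts the triple bond at C-3 rather than C-5.
With this numbering: the triple bond between C-3 and C-4; an iodo group at C-8.
The name is 8-iodooct-3-yne.

8-iodooct-3-yne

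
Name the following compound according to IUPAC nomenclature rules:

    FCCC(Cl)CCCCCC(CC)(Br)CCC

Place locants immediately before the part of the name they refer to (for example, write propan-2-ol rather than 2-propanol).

The parent chain contains 12 carbons (dodecane).
Number the chain so that the substituent locant set {1,3,9,9} is lower than {4,4,10,12} at the first point of difference.
This places a bromo group at C-9; a chloro group at C-3; an ethyl group at C-9; a fluoro group at C-1.
The substituents are ordered alphabetically, ignoring any di-/tri- multipliers.
Assembling the pieces gives 9-bromo-3-chloro-9-ethyl-1-fluorododecane.

9-bromo-3-chloro-9-ethyl-1-fluorododecane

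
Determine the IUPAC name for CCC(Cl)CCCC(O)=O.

5-chloroheptanoic acid

Counting along the main chain through the –COOH group gives 7 carbons: the parent is heptane.
A carboxylic acid (terminal –COOH) is the principal characteristic group, giving the suffix -oic acid.
Number the chain so that the carboxylic acid carbon is C-1 by definition.
That gives a chloro group at C-5.
Assembling the pieces gives 5-chloroheptanoic acid.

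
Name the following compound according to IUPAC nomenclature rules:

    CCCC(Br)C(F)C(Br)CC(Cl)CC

5,7-dibromo-3-chloro-6-fluorodecane

The longest continuous carbon chain has 10 atoms, so the parent hydride is decane.
Number the chain so that the substituent locant set {3,5,6,7} is lower than {4,5,6,8} at the first point of difference.
That gives bromo groups at C-5 and C-7; a chloro group at C-3; a fluoro group at C-6.
Substituent prefixes are cited in alphabetical order (multiplying prefixes like di-/tri- are ignored for ordering).
Putting it together: 5,7-dibromo-3-chloro-6-fluorodecane.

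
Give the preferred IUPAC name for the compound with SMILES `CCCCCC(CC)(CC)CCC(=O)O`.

4,4-diethylnonanoic acid

The longest chain bearing the –COOH group is 9 carbons long (nonane).
A carboxylic acid (terminal –COOH) is the principal characteristic group, giving the suffix -oic acid.
Choose the numbering such that the carboxylic acid carbon is C-1 by definition.
That gives two ethyl groups at C-4.
Putting it together: 4,4-diethylnonanoic acid.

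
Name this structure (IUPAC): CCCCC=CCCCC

dec-5-ene

The longest carbon chain that includes the multiple bond has 10 carbons, so the parent hydride is decane.
The chain contains a C=C double bond, so the unsaturation ending is -ene.
Numbering from either end gives identical locants here.
With this numbering: the double bond between C-5 and C-6.
Assembling the pieces gives dec-5-ene.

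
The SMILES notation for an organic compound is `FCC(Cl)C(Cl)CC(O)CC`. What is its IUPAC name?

5,6-dichloro-7-fluoroheptan-3-ol

Counting along the main chain through the –OH group gives 7 carbons: the parent is heptane.
The highest-priority functional group is an alcohol (–OH), so the name ends in -ol.
Choose the numbering such that numbering from this end puts the hydroxyl group at C-3 rather than C-5.
That gives the hydroxyl at C-3; chloro groups at C-5 and C-6; a fluoro group at C-7.
The substituents are ordered alphabetically, ignoring any di-/tri- multipliers.
The name is 5,6-dichloro-7-fluoroheptan-3-ol.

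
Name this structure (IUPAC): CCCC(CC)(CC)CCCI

The longest continuous carbon chain has 7 atoms, so the parent hydride is heptane.
Number the chain so that the substituent locant set {1,4,4} is lower than {4,4,7} at the first point of difference.
With this numbering: two ethyl groups at C-4; an iodo group at C-1.
The substituents are ordered alphabetically, ignoring any di-/tri- multipliers.
Assembling the pieces gives 4,4-diethyl-1-iodoheptane.

4,4-diethyl-1-iodoheptane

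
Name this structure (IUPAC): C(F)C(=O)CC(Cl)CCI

The longest carbon chain that includes the carbonyl has 6 carbons, so the parent hydride is hexane.
A ketone (C=O on an internal carbon) is the principal characteristic group, giving the suffix -one.
Number the chain so that numbering from this end puts the carbonyl group at C-2 rather than C-5.
This places the carbonyl at C-2; a chloro group at C-4; a fluoro group at C-1; an iodo group at C-6.
Prefixes are listed alphabetically: chloro, fluoro, iodo.
The name is 4-chloro-1-fluoro-6-iodohexan-2-one.

4-chloro-1-fluoro-6-iodohexan-2-one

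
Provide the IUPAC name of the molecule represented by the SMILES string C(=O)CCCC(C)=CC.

5-methylhept-5-enal

The longest chain bearing the –CHO group and the multiple bond is 7 carbons long (heptane).
The highest-priority functional group is an aldehyde (terminal –CHO), so the name ends in -al.
A C=C double bond in the chain gives the infix -ene-.
Choose the numbering such that the aldehyde carbon is C-1 by definition.
That gives the double bond between C-5 and C-6; a methyl group at C-5.
The name is 5-methylhept-5-enal.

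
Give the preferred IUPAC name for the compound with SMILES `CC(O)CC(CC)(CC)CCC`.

4,4-diethylheptan-2-ol

The longest carbon chain that includes the –OH group has 7 carbons, so the parent hydride is heptane.
An alcohol (–OH) is the principal characteristic group, giving the suffix -ol.
The numbering direction is chosen so that numbering from this end puts the hydroxyl group at C-2 rather than C-6.
That gives the hydroxyl at C-2; two ethyl groups at C-4.
The name is 4,4-diethylheptan-2-ol.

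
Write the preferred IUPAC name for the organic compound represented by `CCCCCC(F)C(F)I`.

1,2-difluoro-1-iodoheptane

The longest carbon chain is 7 atoms: the parent is heptane.
Number the chain so that the substituent locant set {1,1,2} is lower than {6,7,7} at the first point of difference.
That gives fluoro groups at C-1 and C-2; an iodo group at C-1.
The substituents are ordered alphabetically, ignoring any di-/tri- multipliers.
The name is 1,2-difluoro-1-iodoheptane.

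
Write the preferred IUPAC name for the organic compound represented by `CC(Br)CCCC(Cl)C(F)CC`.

2-bromo-6-chloro-7-fluorononane

The longest continuous carbon chain has 9 atoms, so the parent hydride is nonane.
Choose the numbering such that the substituent locant set {2,6,7} is lower than {3,4,8} at the first point of difference.
That gives a bromo group at C-2; a chloro group at C-6; a fluoro group at C-7.
The substituents are ordered alphabetically, ignoring any di-/tri- multipliers.
The name is 2-bromo-6-chloro-7-fluorononane.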